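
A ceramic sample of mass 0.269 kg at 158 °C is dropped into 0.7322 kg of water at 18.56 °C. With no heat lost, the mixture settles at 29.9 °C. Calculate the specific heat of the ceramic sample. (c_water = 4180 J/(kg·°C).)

Let T be the final temperature. ΣQ_i = 0:
0.269·c·(29.9 − 158) + 0.7322·4180·(29.9 − 18.56) = 0
-34.46 c = -34707
c = -34707/-34.46 ≈ 1007 J/(kg·°C)

c ≈ 1010 J/(kg·°C)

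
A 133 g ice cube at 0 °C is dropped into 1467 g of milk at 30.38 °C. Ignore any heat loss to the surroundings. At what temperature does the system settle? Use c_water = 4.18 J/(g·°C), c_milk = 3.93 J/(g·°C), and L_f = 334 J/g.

Energy conservation, ΣQ = 0:
fusion: m_ice L_f = 133·334 = 44422
  meltwater 0→T: 133·4.18·T = 555.94 T
  milk cools: 1467·3.93·(T − 30.38) = 5765.3(T − 30.38)
6321.2 T = 175150 − 44422 = 130728
T ≈ 20.68 °C. Since T > 0 °C, the all-ice-melts assumption holds.

T_f ≈ 20.7 °C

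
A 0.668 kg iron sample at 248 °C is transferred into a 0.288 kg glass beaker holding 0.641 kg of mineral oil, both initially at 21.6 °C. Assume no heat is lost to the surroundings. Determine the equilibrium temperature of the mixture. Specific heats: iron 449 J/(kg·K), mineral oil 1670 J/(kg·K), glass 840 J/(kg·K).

Let T be the final temperature. ΣQ_i = 0:
0.668*449*(T − 248) + 0.641*1670*(T − 21.6) + 0.288*840*(T − 21.6) = 0
299.93(T − 248) + 1070.5(T − 21.6) + 241.92(T − 21.6) = 0
(299.93 + 1070.5 + 241.92) T = 299.93*248 + 1070.5*21.6 + 241.92*21.6
T = 102731 / 1612.3 = 63.7 °C

T_f ≈ 63.7 °C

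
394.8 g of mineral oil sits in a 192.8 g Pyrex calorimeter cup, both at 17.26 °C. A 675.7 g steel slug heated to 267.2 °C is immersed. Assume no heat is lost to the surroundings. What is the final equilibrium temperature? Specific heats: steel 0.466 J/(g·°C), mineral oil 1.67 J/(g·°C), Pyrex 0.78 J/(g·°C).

T_f ≈ 87.2 °C

Energy conservation, ΣQ = 0:
675.7×0.466×(T − 267.2) + 394.8×1.67×(T − 17.26) + 192.8×0.78×(T − 17.26) = 0
(314.88 + 659.32 + 150.38) T = 314.88×267.2 + 659.32×17.26 + 150.38×17.26
T = 98110 / 1124.6 = 87.2 °C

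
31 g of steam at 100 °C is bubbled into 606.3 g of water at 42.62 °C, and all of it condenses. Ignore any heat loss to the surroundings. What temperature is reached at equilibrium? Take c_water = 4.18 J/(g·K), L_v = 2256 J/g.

T_f ≈ 71.7 °C

Setting the total heat transfer to zero:
latent heat released on condensation: 31×2256 = 69936
  condensate cools 100→T: 31×4.18×(T − 100) = 129.58(T − 100)
  original water: 2534.3(T − 42.62)
2663.9 T = 69936 + 12958 + 108013 = 190907
T ≈ 71.66 °C — below 100 °C, confirming all the steam condensed.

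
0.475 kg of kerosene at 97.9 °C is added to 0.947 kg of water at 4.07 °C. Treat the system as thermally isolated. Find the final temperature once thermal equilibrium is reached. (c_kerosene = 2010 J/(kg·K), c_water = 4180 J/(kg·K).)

Set heat shed by the hot body equal to heat absorbed by the cold body:
0.475·2010·(97.9 − T) = 0.947·4180·(T − 4.07)
954.75(97.9 − T) = 3958.5(T − 4.07)
4913.2 T = 109581  ⇒  T ≈ 22.30 °C

T_f ≈ 22.3 °C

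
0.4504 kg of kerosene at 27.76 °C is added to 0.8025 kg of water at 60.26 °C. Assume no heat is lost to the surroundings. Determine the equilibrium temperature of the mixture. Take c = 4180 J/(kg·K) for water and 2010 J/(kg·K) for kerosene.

T_f ≈ 53.4 °C

Net heat exchanged in the isolated system is zero:
0.8025·4180·(T − 60.26) + 0.4504·2010·(T − 27.76) = 0
3354.4(T − 60.26) + 905.3(T − 27.76) = 0
(3354.4 + 905.3) T = 3354.4·60.26 + 905.3·27.76
T = 227270/4259.8 ≈ 53.35 °C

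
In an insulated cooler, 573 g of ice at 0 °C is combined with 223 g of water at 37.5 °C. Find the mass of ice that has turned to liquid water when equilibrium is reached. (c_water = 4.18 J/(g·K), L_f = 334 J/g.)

m_melted ≈ 105 g

Water can give up m c ΔT = 223·4.18·37.5 = 34955 J before reaching 0 °C.
To melt every bit of ice: 573·334 = 191382 J.
34955 J < 191382 J, so only part of the ice melts and the system sits at 0 °C.
Mass melted = 34955/334 ≈ 104.7 g.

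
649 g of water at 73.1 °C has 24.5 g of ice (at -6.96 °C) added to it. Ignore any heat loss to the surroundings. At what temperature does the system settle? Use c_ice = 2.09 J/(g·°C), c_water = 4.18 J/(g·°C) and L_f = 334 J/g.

T_f ≈ 67.4 °C

Energy balance with sensible and latent terms:
warm ice to 0 °C: 24.5×2.09×(0 − (-6.96)) = 356.39; melt ice: 24.5×334 = 8183; warm the meltwater: 102.41 T; water cools: 649×4.18×(T − 73.1) = 2712.8(T − 73.1)
2815.2 T = 198307 − 8539.4 = 189768
T ≈ 67.41 °C. Since T > 0 °C, the all-ice-melts assumption holds.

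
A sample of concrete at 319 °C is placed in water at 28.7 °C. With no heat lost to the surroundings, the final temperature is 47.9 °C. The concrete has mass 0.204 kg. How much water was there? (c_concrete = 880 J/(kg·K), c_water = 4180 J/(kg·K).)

m ≈ 0.606 kg

Heat lost by the concrete = heat gained by the water:
0.204×880×(319 − 47.9) = m×4180×(47.9 − 28.7)
80256 m = 48668  ⇒  m ≈ 0.6064 kg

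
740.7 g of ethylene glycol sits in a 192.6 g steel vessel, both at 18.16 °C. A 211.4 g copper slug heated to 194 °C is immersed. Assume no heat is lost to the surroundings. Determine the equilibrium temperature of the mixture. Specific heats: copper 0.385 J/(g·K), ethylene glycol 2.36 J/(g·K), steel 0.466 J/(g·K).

T_f ≈ 25.6 °C

Net heat exchanged in the isolated system is zero:
211.4*0.385*(T − 194) + 740.7*2.36*(T − 18.16) + 192.6*0.466*(T − 18.16) = 0
81.39(T − 194) + 1748.1(T − 18.16) + 89.75(T − 18.16) = 0
(81.39 + 1748.1 + 89.75) T = 81.39*194 + 1748.1*18.16 + 89.75*18.16
T = 49164 / 1919.2 = 25.6 °C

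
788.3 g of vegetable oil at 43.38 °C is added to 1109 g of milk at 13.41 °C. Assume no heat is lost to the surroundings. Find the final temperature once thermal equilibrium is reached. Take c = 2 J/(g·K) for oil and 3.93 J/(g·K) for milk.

T_f ≈ 21.4 °C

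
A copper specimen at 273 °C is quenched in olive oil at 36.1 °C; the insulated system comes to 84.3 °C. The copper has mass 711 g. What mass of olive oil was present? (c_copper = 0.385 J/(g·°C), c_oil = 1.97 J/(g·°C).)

|Q_copper| = |Q_oil|:
711×0.385×(273 − 84.3) = m×1.97×(84.3 − 36.1)
94.95 m = 51654  ⇒  m ≈ 544 g

m ≈ 544 g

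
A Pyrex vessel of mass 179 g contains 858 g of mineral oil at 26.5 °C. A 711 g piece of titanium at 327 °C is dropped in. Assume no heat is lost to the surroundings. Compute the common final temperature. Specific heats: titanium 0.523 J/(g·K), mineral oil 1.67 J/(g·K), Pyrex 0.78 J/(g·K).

T_f ≈ 84.0 °C

Heat gained plus heat lost sum to zero:
711×0.523×(T − 327) + 858×1.67×(T − 26.5) + 179×0.78×(T − 26.5) = 0
(371.85 + 1432.9 + 139.62) T = 371.85×327 + 1432.9×26.5 + 139.62×26.5
T ≈ 83.97 °C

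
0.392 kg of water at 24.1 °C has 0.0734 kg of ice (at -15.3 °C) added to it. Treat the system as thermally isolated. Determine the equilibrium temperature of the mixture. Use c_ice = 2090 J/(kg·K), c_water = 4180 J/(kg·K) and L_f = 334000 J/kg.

Energy balance with sensible and latent terms:
ice -15.3→0 °C: 0.0734×2090×15.3 = 2347.1; fusion: m_ice L_f = 0.0734×334000 = 24516; warm the meltwater: 306.81 T; water: 1638.6(T − 24.1)
1945.4 T = 39489 − 26863 = 12627
T ≈ 6.49 °C (positive, so assuming full melt was valid).

T_f ≈ 6.5 °C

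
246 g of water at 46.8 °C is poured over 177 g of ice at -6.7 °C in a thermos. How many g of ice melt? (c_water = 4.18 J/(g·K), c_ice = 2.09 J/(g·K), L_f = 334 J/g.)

m_melted ≈ 137 g

Heat available from the water dropping to 0 °C: 246·4.18·46.8 = 48124 J.
Warming the ice to 0 °C takes 177·2.09·6.7 = 2478.5 J, leaving 45645 J for melting.
Melting all 177 g of ice would need 177·334 = 59118 J.
45645 J < 59118 J, so only part of the ice melts and the system sits at 0 °C.
m_melt = 45645 / L_f = 136.7 g.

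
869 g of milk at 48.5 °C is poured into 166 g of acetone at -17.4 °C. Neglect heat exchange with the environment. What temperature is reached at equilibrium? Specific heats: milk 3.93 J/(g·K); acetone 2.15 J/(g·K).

T_f ≈ 42.3 °C

With ΣQ=0 the equilibrium temperature is the m·c-weighted mean:
T_f = (3415.2*48.5 + 356.9*(-17.4)) / (3415.2 + 356.9)
    = 159426 / 3772.1 ≈ 42.26 °C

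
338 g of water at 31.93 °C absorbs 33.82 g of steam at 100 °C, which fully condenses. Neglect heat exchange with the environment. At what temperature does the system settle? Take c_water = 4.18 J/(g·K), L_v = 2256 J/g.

T_f ≈ 87.2 °C

Conservation of energy gives ΣQ = 0:
steam→water at 100 °C releases m L_v = 33.82×2256 = 76298; condensed water 100 °C→T: 141.37(T − 100); water warms: 338×4.18×(T − 31.93) = 1412.8(T − 31.93)
1554.2 T = 76298 + 14137 + 45112 = 135547
T ≈ 87.21 °C (< 100 °C, so full condensation is consistent).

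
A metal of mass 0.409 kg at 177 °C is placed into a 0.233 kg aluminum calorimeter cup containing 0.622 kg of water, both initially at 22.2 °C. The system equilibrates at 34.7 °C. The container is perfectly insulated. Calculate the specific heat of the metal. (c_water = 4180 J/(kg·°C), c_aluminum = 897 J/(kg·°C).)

c ≈ 603 J/(kg·°C)

Let T be the final temperature. ΣQ_i = 0:
0.409·c·(34.7 − 177) + 0.622·4180·(34.7 − 22.2) + 0.233·897·(34.7 − 22.2) = 0
-58.2 c = -35112
c = -35112/-58.2 ≈ 603.3 J/(kg·°C)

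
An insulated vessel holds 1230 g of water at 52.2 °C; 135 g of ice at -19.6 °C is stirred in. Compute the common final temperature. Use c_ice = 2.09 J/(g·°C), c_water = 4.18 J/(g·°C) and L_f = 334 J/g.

T_f ≈ 38.2 °C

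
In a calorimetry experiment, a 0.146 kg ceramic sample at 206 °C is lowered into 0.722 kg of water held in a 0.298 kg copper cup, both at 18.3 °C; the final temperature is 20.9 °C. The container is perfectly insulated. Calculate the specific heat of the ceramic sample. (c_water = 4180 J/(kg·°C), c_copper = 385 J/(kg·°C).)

Conservation of energy gives ΣQ = 0:
0.146·c·(20.9 − 206) + 0.722·4180·(20.9 − 18.3) + 0.298·385·(20.9 − 18.3) = 0
-27.02 c = -8145
c = -8145/-27.02 ≈ 301.4 J/(kg·°C)

c ≈ 301 J/(kg·°C)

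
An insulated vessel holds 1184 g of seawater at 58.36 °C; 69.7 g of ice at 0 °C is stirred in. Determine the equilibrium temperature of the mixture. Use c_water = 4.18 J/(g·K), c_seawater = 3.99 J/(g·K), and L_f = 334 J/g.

T_f ≈ 50.3 °C

Net heat exchanged in the isolated system is zero:
latent heat to melt: 69.7×334 = 23280; warm the meltwater: 291.35 T; seawater cools: 1184×3.99×(T − 58.36) = 4724.2(T − 58.36)
5015.5 T = 275702 − 23280 = 252422
T ≈ 50.33 °C — above 0 °C, consistent with complete melting.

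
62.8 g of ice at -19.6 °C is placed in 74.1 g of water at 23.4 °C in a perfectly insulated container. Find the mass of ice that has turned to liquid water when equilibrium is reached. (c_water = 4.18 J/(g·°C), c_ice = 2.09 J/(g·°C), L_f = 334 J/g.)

m_melted ≈ 14 g

Cooling the water to 0 °C releases 74.1×4.18×23.4 = 7247.9 J.
Of that, 62.8×2.09×19.6 = 2572.5 J goes to bring the ice to 0 °C, leaving 4675.3 J.
To melt every bit of ice: 62.8×334 = 20975 J.
Since 4675.3 < 20975 J, not all the ice melts; equilibrium is at 0 °C.
Mass melted = 4675.3/334 ≈ 14 g.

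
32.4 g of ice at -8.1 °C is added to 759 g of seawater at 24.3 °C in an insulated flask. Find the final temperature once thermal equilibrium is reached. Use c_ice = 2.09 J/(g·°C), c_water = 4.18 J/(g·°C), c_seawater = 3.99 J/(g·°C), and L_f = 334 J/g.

T_f ≈ 19.7 °C

Let T be the final temperature. ΣQ_i = 0:
warm ice to 0 °C: 32.4·2.09·(0 − (-8.1)) = 548.5; melt ice: 32.4·334 = 10822; meltwater 0→T: 32.4·4.18·T = 135.43 T; seawater: 3028.4(T − 24.3)
3163.8 T = 73590 − 11370 = 62220
T ≈ 19.67 °C — above 0 °C, consistent with complete melting.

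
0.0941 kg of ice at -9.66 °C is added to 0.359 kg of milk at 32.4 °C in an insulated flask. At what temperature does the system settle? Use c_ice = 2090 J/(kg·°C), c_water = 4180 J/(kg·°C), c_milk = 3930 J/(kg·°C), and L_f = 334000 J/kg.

T_f ≈ 6.9 °C

Taking heat into each body as positive, Σ m c ΔT = 0:
ice -9.66→0 °C: 0.0941×2090×9.66 = 1899.8
  melt ice: 0.0941×334000 = 31429
  warm the meltwater: 393.34 T
  milk cools: 0.359×3930×(T − 32.4) = 1410.9(T − 32.4)
1804.2 T = 45712 − 33329 = 12383
T ≈ 6.86 °C. Since T > 0 °C, the all-ice-melts assumption holds.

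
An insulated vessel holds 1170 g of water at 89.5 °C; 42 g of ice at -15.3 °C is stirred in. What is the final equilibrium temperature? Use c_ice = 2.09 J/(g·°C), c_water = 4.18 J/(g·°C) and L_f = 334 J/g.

T_f ≈ 83.4 °C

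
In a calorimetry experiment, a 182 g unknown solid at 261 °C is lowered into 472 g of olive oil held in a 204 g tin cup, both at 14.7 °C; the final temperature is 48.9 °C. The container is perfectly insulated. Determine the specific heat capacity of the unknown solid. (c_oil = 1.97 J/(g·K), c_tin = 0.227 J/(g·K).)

c ≈ 0.865 J/(g·K)

Net heat exchanged in the isolated system is zero:
182×c×(48.9 − 261) + 472×1.97×(48.9 − 14.7) + 204×0.227×(48.9 − 14.7) = 0
-38602 c = -33384
c = -33384/-38602 ≈ 0.8648 J/(g·K)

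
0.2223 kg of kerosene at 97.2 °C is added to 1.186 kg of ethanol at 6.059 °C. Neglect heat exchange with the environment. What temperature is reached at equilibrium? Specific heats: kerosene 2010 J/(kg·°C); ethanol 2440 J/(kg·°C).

Heat lost by the kerosene equals heat gained by the ethanol:
0.2223×2010×(97.2 − T) = 1.186×2440×(T − 6.059)
446.82(97.2 − T) = 2893.8(T − 6.059)
3340.7 T = 60965  ⇒  T ≈ 18.25 °C

T_f ≈ 18.2 °C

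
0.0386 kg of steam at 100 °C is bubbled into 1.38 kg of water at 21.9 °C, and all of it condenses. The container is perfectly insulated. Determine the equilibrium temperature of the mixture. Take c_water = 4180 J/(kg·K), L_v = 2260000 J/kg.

T_f ≈ 38.7 °C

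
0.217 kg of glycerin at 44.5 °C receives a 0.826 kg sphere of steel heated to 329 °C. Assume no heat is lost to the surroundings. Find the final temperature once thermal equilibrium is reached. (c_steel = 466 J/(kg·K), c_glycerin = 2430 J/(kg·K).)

T_f ≈ 164.5 °C

|Q_steel| = |Q_glycerin|:
0.826*466*(329 − T) = 0.217*2430*(T − 44.5)
384.92(329 − T) = 527.31(T − 44.5)
912.23 T = 150103  ⇒  T ≈ 164.55 °C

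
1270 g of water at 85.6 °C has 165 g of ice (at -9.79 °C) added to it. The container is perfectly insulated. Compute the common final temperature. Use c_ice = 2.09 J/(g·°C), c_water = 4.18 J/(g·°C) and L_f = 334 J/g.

T_f ≈ 66.0 °C

Conservation of energy gives ΣQ = 0:
warm ice to 0 °C: 165×2.09×(0 − (-9.79)) = 3376.1; latent heat to melt: 165×334 = 55110; warm the meltwater: 689.7 T; water: 5308.6(T − 85.6)
5998.3 T = 454416 − 58486 = 395930
T ≈ 66.01 °C — above 0 °C, consistent with complete melting.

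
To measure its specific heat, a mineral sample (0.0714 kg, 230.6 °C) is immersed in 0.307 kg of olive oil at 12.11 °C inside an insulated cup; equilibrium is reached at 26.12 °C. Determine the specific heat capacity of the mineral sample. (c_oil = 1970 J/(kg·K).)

Energy conservation, ΣQ = 0:
0.0714·c·(26.12 − 230.6) + 0.307·1970·(26.12 − 12.11) = 0
-14.6 c = -8473.1
c = -8473.1/-14.6 ≈ 580.4 J/(kg·K)

c ≈ 580 J/(kg·K)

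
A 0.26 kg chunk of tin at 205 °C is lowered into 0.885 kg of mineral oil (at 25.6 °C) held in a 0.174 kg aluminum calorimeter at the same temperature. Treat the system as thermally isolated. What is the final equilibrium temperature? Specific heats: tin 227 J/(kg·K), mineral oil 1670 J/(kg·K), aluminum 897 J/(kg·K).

Taking heat into each body as positive, Σ m c ΔT = 0:
0.26*227*(T − 205) + 0.885*1670*(T − 25.6) + 0.174*897*(T − 25.6) = 0
59.02(T − 205) + 1478(T − 25.6) + 156.08(T − 25.6) = 0
(59.02 + 1478 + 156.08) T = 59.02*205 + 1478*25.6 + 156.08*25.6
T = 53930/1693 ≈ 31.85 °C

T_f ≈ 31.9 °C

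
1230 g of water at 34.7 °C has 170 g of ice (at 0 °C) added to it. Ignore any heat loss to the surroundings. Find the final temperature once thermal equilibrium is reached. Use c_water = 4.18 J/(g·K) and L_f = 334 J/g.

T_f ≈ 20.8 °C

Energy balance with sensible and latent terms:
melt ice: 170·334 = 56780; meltwater 0→T: 170·4.18·T = 710.6 T; water: 5141.4(T − 34.7)
5852 T = 178407 − 56780 = 121627
T ≈ 20.78 °C. Since T > 0 °C, the all-ice-melts assumption holds.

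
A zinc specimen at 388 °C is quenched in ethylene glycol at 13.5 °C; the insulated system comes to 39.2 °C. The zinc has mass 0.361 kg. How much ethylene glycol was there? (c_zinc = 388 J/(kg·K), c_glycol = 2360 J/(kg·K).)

m ≈ 0.806 kg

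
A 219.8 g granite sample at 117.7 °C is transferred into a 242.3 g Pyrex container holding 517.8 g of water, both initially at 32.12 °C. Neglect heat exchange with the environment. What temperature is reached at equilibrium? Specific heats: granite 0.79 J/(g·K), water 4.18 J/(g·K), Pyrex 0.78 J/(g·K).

T_f ≈ 38.0 °C

Conservation of energy gives ΣQ = 0:
219.8*0.79*(T − 117.7) + 517.8*4.18*(T − 32.12) + 242.3*0.78*(T − 32.12) = 0
173.64(T − 117.7) + 2164.4(T − 32.12) + 188.99(T − 32.12) = 0
2527 T = 96029
T ≈ 38.00 °C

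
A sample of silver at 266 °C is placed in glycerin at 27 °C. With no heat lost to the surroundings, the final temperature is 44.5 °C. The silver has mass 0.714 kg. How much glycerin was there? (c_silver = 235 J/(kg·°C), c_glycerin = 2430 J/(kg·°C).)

Let T be the final temperature. ΣQ_i = 0:
0.714·235·(44.5 − 266) + m·2430·(44.5 − 27) = 0
42525 m = 37165
m = 37165/42525 ≈ 0.874 kg

m ≈ 0.874 kg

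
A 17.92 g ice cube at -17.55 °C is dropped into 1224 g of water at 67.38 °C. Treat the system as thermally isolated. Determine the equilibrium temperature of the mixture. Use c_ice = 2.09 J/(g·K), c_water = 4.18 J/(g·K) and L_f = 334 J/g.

T_f ≈ 65.1 °C

Taking heat into each body as positive, Σ m c ΔT = 0:
ice -17.55→0 °C: 17.92·2.09·17.55 = 657.3; melt ice: 17.92·334 = 5985.3; meltwater 0→T: 17.92·4.18·T = 74.91 T; water cools: 1224·4.18·(T − 67.38) = 5116.3(T − 67.38)
5191.2 T = 344738 − 6642.6 = 338095
T ≈ 65.13 °C — above 0 °C, consistent with complete melting.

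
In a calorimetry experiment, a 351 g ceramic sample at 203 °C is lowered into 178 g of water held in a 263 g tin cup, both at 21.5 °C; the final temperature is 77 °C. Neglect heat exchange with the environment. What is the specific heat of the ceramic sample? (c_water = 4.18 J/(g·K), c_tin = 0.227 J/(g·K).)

Taking heat into each body as positive, Σ m c ΔT = 0:
351×c×(77 − 203) + 178×4.18×(77 − 21.5) + 263×0.227×(77 − 21.5) = 0
-44226 c = -44608
c = -44608/-44226 ≈ 1.009 J/(g·K)

c ≈ 1.01 J/(g·K)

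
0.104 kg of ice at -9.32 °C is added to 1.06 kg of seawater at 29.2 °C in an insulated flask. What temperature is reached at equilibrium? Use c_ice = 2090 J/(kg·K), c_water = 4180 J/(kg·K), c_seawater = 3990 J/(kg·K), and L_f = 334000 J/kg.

T_f ≈ 18.6 °C

Conservation of energy gives ΣQ = 0:
ice -9.32→0 °C: 0.104·2090·9.32 = 2025.8
  fusion: m_ice L_f = 0.104·334000 = 34736
  warm the meltwater: 434.72 T
  seawater cools: 1.06·3990·(T − 29.2) = 4229.4(T − 29.2)
4664.1 T = 123498 − 36762 = 86737
T ≈ 18.60 °C (positive, so assuming full melt was valid).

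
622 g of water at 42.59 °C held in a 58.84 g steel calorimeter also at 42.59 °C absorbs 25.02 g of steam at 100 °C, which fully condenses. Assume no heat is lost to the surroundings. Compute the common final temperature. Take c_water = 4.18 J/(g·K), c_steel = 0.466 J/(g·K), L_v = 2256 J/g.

T_f ≈ 65.4 °C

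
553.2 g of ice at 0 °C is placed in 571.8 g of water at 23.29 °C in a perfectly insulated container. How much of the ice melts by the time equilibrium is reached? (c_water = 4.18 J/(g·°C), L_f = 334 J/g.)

m_melted ≈ 167 g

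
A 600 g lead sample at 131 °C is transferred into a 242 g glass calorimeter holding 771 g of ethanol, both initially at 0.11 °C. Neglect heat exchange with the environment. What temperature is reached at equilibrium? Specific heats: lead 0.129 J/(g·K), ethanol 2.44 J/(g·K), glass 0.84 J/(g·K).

T_f ≈ 4.8 °C

Setting the total heat transfer to zero:
600·0.129·(T − 131) + 771·2.44·(T − 0.11) + 242·0.84·(T − 0.11) = 0
77.4(T − 131) + 1881.2(T − 0.11) + 203.28(T − 0.11) = 0
2161.9 T = 10369
T ≈ 4.80 °C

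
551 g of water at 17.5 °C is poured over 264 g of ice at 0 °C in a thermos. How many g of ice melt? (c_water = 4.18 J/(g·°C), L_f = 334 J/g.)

m_melted ≈ 121 g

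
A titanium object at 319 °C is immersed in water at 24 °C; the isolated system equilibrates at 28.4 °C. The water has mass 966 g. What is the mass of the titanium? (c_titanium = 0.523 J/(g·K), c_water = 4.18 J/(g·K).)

Net heat exchanged in the isolated system is zero:
m·0.523·(28.4 − 319) + 966·4.18·(28.4 − 24) = 0
-151.98 m = -17767
m = -17767/-151.98 ≈ 116.9 g

m ≈ 117 g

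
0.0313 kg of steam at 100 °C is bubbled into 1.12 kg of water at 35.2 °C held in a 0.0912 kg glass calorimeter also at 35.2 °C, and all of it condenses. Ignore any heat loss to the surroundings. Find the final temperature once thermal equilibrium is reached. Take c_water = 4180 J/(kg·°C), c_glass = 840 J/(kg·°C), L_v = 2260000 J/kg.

T_f ≈ 51.4 °C

Conservation of energy gives ΣQ = 0:
steam→water at 100 °C releases m L_v = 0.0313·2260000 = 70738
  condensate cools 100→T: 0.0313·4180·(T − 100) = 130.83(T − 100)
  water warms: 1.12·4180·(T − 35.2) = 4681.6(T − 35.2)
  cup: 76.61(T − 35.2)
4889 T = 70738 + 13083 + 167489 = 251310
T ≈ 51.40 °C — below 100 °C, confirming all the steam condensed.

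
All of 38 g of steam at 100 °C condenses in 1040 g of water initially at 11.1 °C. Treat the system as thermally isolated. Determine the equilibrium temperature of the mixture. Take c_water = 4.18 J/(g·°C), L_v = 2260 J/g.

Energy balance with sensible and latent terms:
latent heat released on condensation: 38×2260 = 85880
  condensed water 100 °C→T: 158.84(T − 100)
  original water: 4347.2(T − 11.1)
4506 T = 85880 + 15884 + 48254 = 150018
T ≈ 33.29 °C — below 100 °C, confirming all the steam condensed.

T_f ≈ 33.3 °C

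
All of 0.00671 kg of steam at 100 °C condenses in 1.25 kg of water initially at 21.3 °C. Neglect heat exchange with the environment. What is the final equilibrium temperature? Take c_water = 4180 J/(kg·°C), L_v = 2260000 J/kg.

T_f ≈ 24.6 °C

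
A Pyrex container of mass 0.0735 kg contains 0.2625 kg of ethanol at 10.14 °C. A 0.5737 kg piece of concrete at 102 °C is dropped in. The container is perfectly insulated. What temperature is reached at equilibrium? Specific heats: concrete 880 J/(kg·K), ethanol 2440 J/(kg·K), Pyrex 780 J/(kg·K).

Taking heat into each body as positive, Σ m c ΔT = 0:
0.5737·880·(T − 102) + 0.2625·2440·(T − 10.14) + 0.0735·780·(T − 10.14) = 0
1202.7 T = 58571
T = 58571 / 1202.7 = 48.7 °C

T_f ≈ 48.7 °C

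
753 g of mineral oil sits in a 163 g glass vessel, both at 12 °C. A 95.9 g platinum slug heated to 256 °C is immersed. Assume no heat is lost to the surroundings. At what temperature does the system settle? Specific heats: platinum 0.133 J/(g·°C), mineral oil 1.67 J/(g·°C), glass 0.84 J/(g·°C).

Energy conservation, ΣQ = 0:
95.9·0.133·(T − 256) + 753·1.67·(T − 12) + 163·0.84·(T − 12) = 0
12.75(T − 256) + 1257.5(T − 12) + 136.92(T − 12) = 0
(12.75 + 1257.5 + 136.92) T = 12.75·256 + 1257.5·12 + 136.92·12
T = 19998 / 1407.2 = 14.2 °C

T_f ≈ 14.2 °C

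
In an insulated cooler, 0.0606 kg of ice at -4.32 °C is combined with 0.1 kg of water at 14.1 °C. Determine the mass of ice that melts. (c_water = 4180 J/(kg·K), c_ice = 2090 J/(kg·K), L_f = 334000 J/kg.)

m_melted ≈ 0.016 kg

Cooling the water to 0 °C releases 0.1×4180×14.1 = 5893.8 J.
Of that, 0.0606×2090×4.32 = 547.15 J goes to bring the ice to 0 °C, leaving 5346.7 J.
To melt every bit of ice: 0.0606×334000 = 20240 J.
That's not enough to melt it all — equilibrium is at 0 °C with ice remaining.
Mass melted = 5346.7/334000 ≈ 0.01601 kg.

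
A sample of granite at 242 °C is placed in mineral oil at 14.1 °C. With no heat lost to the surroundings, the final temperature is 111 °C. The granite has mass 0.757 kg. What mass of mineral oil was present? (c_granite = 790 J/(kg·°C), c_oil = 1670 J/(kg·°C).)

m ≈ 0.484 kg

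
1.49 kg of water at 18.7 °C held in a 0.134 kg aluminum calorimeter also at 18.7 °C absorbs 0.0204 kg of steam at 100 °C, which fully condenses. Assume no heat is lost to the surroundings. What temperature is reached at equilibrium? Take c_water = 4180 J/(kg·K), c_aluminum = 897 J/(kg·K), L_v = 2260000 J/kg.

T_f ≈ 26.9 °C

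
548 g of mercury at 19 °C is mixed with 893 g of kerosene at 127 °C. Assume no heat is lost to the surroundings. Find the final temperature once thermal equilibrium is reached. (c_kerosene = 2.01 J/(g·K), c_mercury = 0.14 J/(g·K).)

T_f ≈ 122.6 °C

With ΣQ=0 the equilibrium temperature is the m·c-weighted mean:
T_f = (1794.9·127 + 76.72·19) / (1794.9 + 76.72)
    = 229414 / 1871.6 ≈ 122.57 °C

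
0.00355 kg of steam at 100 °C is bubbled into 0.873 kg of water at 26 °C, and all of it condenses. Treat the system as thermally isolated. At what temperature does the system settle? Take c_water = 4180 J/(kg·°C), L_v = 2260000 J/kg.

T_f ≈ 28.5 °C

Energy balance with sensible and latent terms:
steam→water at 100 °C releases m L_v = 0.00355·2260000 = 8023
  condensed water 100 °C→T: 14.84(T − 100)
  water warms: 0.873·4180·(T − 26) = 3649.1(T − 26)
3664 T = 8023 + 1483.9 + 94878 = 104385
T ≈ 28.49 °C (< 100 °C, so full condensation is consistent).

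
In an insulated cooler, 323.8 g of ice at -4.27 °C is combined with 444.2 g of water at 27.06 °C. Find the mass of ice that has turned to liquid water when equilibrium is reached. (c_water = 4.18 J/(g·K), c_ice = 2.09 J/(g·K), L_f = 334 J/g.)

m_melted ≈ 142 g

Water can give up m c ΔT = 444.2×4.18×27.06 = 50244 J before reaching 0 °C.
Of that, 323.8×2.09×4.27 = 2889.7 J goes to bring the ice to 0 °C, leaving 47354 J.
To melt every bit of ice: 323.8×334 = 108149 J.
That's not enough to melt it all — equilibrium is at 0 °C with ice remaining.
Mass melted = 47354/334 ≈ 141.8 g.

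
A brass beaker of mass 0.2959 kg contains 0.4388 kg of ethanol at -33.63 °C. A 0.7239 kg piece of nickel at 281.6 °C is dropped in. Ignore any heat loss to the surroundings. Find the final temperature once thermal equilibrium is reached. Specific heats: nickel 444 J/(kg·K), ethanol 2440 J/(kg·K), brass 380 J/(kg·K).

Conservation of energy gives ΣQ = 0:
0.7239·444·(T − 281.6) + 0.4388·2440·(T − (-33.63)) + 0.2959·380·(T − (-33.63)) = 0
321.41(T − 281.6) + 1070.7(T − (-33.63)) + 112.44(T − (-33.63)) = 0
(321.41 + 1070.7 + 112.44) T = 321.41·281.6 + 1070.7·(-33.63) + 112.44·(-33.63)
T = 50721 / 1504.5 = 33.7 °C

T_f ≈ 33.7 °C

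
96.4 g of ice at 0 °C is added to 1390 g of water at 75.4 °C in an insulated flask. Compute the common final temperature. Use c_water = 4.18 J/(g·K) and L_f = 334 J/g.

Taking heat into each body as positive, Σ m c ΔT = 0:
fusion: m_ice L_f = 96.4×334 = 32198; warm the meltwater: 402.95 T; water: 5810.2(T − 75.4)
6213.2 T = 438089 − 32198 = 405891
T ≈ 65.33 °C. Since T > 0 °C, the all-ice-melts assumption holds.

T_f ≈ 65.3 °C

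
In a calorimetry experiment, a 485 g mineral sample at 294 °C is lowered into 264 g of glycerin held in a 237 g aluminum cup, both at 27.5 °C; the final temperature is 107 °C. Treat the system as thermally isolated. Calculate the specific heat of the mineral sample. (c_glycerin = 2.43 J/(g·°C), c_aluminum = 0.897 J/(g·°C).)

c ≈ 0.749 J/(g·°C)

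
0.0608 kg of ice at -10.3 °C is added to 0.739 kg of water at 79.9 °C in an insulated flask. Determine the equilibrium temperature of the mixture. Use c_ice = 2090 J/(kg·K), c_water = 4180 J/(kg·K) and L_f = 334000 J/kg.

Energy balance with sensible and latent terms:
warm ice to 0 °C: 0.0608·2090·(0 − (-10.3)) = 1308.8; latent heat to melt: 0.0608·334000 = 20307; meltwater 0→T: 0.0608·4180·T = 254.14 T; water cools: 0.739·4180·(T − 79.9) = 3089(T − 79.9)
3343.2 T = 246813 − 21616 = 225197
T ≈ 67.36 °C. Since T > 0 °C, the all-ice-melts assumption holds.

T_f ≈ 67.4 °C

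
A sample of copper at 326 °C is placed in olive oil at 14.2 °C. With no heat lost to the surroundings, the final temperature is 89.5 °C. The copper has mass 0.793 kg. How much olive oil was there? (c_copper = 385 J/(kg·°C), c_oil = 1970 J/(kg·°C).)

|Q_copper| = |Q_oil|:
0.793×385×(326 − 89.5) = m×1970×(89.5 − 14.2)
148341 m = 72205  ⇒  m ≈ 0.4867 kg

m ≈ 0.487 kg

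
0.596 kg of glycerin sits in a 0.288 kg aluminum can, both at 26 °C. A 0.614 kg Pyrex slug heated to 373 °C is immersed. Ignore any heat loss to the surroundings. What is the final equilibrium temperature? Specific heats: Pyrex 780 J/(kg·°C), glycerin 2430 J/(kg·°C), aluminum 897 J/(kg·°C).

Net heat exchanged in the isolated system is zero:
0.614·780·(T − 373) + 0.596·2430·(T − 26) + 0.288·897·(T − 26) = 0
478.92(T − 373) + 1448.3(T − 26) + 258.34(T − 26) = 0
2185.5 T = 223009
T = 223009 / 2185.5 = 102 °C

T_f ≈ 102.0 °C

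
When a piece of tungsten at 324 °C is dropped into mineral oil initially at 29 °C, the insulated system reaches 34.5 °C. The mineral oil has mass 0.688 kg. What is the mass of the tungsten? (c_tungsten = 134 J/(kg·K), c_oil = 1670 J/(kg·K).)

m ≈ 0.163 kg

Heat lost by the tungsten = heat gained by the oil:
m×134×(324 − 34.5) = 0.688×1670×(34.5 − 29)
38793 m = 6319.3  ⇒  m ≈ 0.1629 kg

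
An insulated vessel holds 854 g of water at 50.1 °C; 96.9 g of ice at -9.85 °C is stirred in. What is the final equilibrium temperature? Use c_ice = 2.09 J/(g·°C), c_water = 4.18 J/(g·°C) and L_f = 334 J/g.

T_f ≈ 36.4 °C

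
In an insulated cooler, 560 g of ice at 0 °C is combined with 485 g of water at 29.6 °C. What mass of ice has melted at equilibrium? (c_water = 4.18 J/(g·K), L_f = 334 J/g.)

Water can give up m c ΔT = 485·4.18·29.6 = 60008 J before reaching 0 °C.
To melt every bit of ice: 560·334 = 187040 J.
That's not enough to melt it all — equilibrium is at 0 °C with ice remaining.
Mass melted = 60008/334 ≈ 179.7 g.

m_melted ≈ 180 g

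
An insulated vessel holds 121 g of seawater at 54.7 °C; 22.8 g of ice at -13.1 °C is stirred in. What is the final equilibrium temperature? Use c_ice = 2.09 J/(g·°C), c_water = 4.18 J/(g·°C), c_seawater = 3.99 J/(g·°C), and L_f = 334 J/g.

T_f ≈ 31.4 °C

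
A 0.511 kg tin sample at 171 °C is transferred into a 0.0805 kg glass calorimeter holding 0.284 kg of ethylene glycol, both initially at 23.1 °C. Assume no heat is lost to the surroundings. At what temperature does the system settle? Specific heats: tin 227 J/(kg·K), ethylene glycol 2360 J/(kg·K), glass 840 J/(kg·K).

T_f ≈ 43.2 °C

Net heat exchanged in the isolated system is zero:
0.511*227*(T − 171) + 0.284*2360*(T − 23.1) + 0.0805*840*(T − 23.1) = 0
(116 + 670.24 + 67.62) T = 116*171 + 670.24*23.1 + 67.62*23.1
T ≈ 43.19 °C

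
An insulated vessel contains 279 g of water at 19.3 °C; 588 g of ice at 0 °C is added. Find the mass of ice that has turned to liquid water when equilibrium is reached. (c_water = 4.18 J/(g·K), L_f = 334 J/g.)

m_melted ≈ 67.4 g

Heat available from the water dropping to 0 °C: 279×4.18×19.3 = 22508 J.
Fully melting the ice requires m_ice L_f = 588×334 = 196392 J.
22508 J < 196392 J, so only part of the ice melts and the system sits at 0 °C.
m_melted×334 = 22508  ⇒  m_melted ≈ 67.39 g.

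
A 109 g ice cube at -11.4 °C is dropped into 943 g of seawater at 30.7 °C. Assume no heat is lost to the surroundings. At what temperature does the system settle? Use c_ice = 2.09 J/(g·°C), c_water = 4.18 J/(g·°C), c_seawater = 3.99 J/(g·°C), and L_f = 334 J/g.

Setting the total heat transfer to zero:
warm ice to 0 °C: 109·2.09·(0 − (-11.4)) = 2597
  melt ice: 109·334 = 36406
  meltwater 0→T: 109·4.18·T = 455.62 T
  seawater: 3762.6(T − 30.7)
4218.2 T = 115511 − 39003 = 76508
T ≈ 18.14 °C — above 0 °C, consistent with complete melting.

T_f ≈ 18.1 °C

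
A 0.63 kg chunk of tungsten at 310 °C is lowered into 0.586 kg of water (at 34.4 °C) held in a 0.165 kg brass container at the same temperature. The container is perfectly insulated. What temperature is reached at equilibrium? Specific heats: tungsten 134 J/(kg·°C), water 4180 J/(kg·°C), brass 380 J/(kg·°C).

Conservation of energy gives ΣQ = 0:
0.63×134×(T − 310) + 0.586×4180×(T − 34.4) + 0.165×380×(T − 34.4) = 0
84.42(T − 310) + 2449.5(T − 34.4) + 62.7(T − 34.4) = 0
2596.6 T = 112589
T = 112589 / 2596.6 = 43.4 °C

T_f ≈ 43.4 °C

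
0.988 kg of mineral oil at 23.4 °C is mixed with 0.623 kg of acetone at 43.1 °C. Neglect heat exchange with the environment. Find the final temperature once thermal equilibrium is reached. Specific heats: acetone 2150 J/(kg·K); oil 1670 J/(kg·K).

T_f ≈ 32.2 °C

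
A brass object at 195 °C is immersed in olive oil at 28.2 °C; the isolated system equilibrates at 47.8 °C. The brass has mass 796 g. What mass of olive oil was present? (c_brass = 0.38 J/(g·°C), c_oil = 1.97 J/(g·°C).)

|Q_brass| = |Q_oil|:
796·0.38·(195 − 47.8) = m·1.97·(47.8 − 28.2)
38.61 m = 44525  ⇒  m ≈ 1153 g

m ≈ 1150 g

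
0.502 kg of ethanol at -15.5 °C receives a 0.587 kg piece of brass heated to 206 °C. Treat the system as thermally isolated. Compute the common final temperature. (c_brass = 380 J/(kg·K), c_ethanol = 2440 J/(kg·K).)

Set heat shed by the hot body equal to heat absorbed by the cold body:
0.587*380*(206 − T) = 0.502*2440*(T − (-15.5))
223.06(206 − T) = 1224.9(T − (-15.5))
1447.9 T = 26965  ⇒  T ≈ 18.62 °C

T_f ≈ 18.6 °C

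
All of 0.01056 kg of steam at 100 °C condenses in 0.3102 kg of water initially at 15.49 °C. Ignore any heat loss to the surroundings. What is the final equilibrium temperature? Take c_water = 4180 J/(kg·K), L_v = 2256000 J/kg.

T_f ≈ 36.0 °C

Conservation of energy gives ΣQ = 0:
latent heat released on condensation: 0.01056·2256000 = 23823; condensate cools 100→T: 0.01056·4180·(T − 100) = 44.14(T − 100); water warms: 0.3102·4180·(T − 15.49) = 1296.6(T − 15.49)
1340.8 T = 23823 + 4414.1 + 20085 = 48322
T ≈ 36.04 °C (< 100 °C, so full condensation is consistent).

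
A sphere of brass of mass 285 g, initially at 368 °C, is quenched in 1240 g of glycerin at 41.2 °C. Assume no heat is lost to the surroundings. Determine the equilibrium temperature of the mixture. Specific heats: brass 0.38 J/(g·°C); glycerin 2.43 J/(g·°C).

Set heat shed by the hot body equal to heat absorbed by the cold body:
285·0.38·(368 − T) = 1240·2.43·(T − 41.2)
108.3(368 − T) = 3013.2(T − 41.2)
3121.5 T = 163998  ⇒  T ≈ 52.54 °C

T_f ≈ 52.5 °C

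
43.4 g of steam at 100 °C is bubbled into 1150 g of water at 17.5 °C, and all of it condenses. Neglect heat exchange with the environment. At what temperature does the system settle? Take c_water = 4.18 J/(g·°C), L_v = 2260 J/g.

Heat gained plus heat lost sum to zero:
steam→water at 100 °C releases m L_v = 43.4·2260 = 98084; condensate cools 100→T: 43.4·4.18·(T − 100) = 181.41(T − 100); original water: 4807(T − 17.5)
4988.4 T = 98084 + 18141 + 84122 = 200348
T ≈ 40.16 °C — below 100 °C, confirming all the steam condensed.

T_f ≈ 40.2 °C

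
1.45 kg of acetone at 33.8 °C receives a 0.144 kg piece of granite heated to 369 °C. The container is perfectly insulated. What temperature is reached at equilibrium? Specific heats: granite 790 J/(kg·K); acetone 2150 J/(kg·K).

With ΣQ=0 the equilibrium temperature is the m·c-weighted mean:
T_f = (113.76×369 + 3117.5×33.8) / (113.76 + 3117.5)
    = 147349 / 3231.3 ≈ 45.60 °C

T_f ≈ 45.6 °C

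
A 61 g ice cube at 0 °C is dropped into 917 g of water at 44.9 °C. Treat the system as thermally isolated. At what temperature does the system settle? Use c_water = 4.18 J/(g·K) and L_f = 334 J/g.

T_f ≈ 37.1 °C

Conservation of energy gives ΣQ = 0:
latent heat to melt: 61×334 = 20374; meltwater 0→T: 61×4.18×T = 254.98 T; water cools: 917×4.18×(T − 44.9) = 3833.1(T − 44.9)
4088 T = 172104 − 20374 = 151730
T ≈ 37.12 °C. Since T > 0 °C, the all-ice-melts assumption holds.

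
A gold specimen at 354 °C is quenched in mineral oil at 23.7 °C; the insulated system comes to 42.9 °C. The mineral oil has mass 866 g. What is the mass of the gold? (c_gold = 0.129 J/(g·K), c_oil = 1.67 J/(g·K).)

Heat lost by the gold = heat gained by the oil:
m×0.129×(354 − 42.9) = 866×1.67×(42.9 − 23.7)
40.13 m = 27767  ⇒  m ≈ 691.9 g

m ≈ 692 g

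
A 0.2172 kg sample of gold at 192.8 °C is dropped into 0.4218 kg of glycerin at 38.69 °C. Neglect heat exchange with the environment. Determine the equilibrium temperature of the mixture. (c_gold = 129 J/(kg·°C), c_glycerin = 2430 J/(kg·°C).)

T_f ≈ 42.8 °C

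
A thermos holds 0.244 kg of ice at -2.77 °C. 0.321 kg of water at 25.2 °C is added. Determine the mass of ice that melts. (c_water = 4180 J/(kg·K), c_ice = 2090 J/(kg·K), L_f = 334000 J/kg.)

m_melted ≈ 0.097 kg

Heat available from the water dropping to 0 °C: 0.321×4180×25.2 = 33813 J.
Warming the ice to 0 °C takes 0.244×2090×2.77 = 1412.6 J, leaving 32400 J for melting.
To melt every bit of ice: 0.244×334000 = 81496 J.
Since 32400 < 81496 J, not all the ice melts; equilibrium is at 0 °C.
Mass melted = 32400/334000 ≈ 0.09701 kg.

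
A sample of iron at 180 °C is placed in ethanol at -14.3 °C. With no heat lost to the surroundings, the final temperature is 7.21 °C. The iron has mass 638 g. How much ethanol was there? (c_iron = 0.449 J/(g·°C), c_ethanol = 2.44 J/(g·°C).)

Net heat exchanged in the isolated system is zero:
638×0.449×(7.21 − 180) + m×2.44×(7.21 − (-14.3)) = 0
52.48 m = 49498
m = 49498/52.48 ≈ 943.1 g

m ≈ 943 g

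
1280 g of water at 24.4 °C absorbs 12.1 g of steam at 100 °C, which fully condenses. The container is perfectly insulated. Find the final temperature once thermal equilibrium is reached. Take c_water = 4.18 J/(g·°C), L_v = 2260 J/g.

Energy conservation, ΣQ = 0:
steam→water at 100 °C releases m L_v = 12.1×2260 = 27346
  condensate cools 100→T: 12.1×4.18×(T − 100) = 50.58(T − 100)
  original water: 5350.4(T − 24.4)
5401 T = 27346 + 5057.8 + 130550 = 162954
T ≈ 30.17 °C, under the boiling point, so the assumption holds.

T_f ≈ 30.2 °C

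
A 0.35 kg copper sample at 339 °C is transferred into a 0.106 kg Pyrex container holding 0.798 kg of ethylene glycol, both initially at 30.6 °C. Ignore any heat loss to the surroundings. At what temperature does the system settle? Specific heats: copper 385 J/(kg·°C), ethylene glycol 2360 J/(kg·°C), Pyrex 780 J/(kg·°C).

T_f ≈ 50.4 °C

Conservation of energy gives ΣQ = 0:
0.35*385*(T − 339) + 0.798*2360*(T − 30.6) + 0.106*780*(T − 30.6) = 0
(134.75 + 1883.3 + 82.68) T = 134.75*339 + 1883.3*30.6 + 82.68*30.6
T ≈ 50.38 °C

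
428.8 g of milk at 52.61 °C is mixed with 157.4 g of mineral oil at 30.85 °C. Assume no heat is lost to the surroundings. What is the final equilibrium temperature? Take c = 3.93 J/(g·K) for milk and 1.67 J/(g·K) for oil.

T_f ≈ 49.7 °C

Taking heat into each body as positive, Σ m c ΔT = 0:
428.8·3.93·(T − 52.61) + 157.4·1.67·(T − 30.85) = 0
1685.2(T − 52.61) + 262.86(T − 30.85) = 0
1948 T = 96767
T = 96767 / 1948 = 49.7 °C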